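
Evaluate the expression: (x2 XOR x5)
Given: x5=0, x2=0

Substituting: (0 XOR 0)
= 0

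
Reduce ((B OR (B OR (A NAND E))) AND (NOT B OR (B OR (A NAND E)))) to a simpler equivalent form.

By distribution ((E OR v) AND (E OR NOT v) = E):
= (B OR (A NAND E))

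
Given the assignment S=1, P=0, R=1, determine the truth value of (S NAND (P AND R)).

Substituting: (1 NAND (0 AND 1))
= 1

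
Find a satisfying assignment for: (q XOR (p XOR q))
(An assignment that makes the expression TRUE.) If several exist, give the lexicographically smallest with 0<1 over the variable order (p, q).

p=1, q=0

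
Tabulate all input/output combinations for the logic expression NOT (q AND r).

q | r | Output
--------------
0 | 0 | 1
0 | 1 | 1
1 | 0 | 1
1 | 1 | 0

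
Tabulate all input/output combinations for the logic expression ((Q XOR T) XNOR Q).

Q | T | Output
--------------
0 | 0 | 1
0 | 1 | 0
1 | 0 | 1
1 | 1 | 0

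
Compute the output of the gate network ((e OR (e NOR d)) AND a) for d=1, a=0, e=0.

Substituting: ((0 OR (0 NOR 1)) AND 0)
= 0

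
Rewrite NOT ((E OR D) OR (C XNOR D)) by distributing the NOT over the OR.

NOT (E OR D) AND NOT (C XNOR D)
De Morgan's: NOT(OR of terms) = AND of negations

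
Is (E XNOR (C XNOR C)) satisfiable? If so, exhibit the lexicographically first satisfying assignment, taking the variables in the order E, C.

E=1, C=0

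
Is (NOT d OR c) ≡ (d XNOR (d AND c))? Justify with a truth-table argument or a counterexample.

Yes, they are equivalent — the two output columns agree on all 4 assignments:
d | c | Expression 1 | Expression 2
-----------------------------------
0 | 0 | 1 | 1
0 | 1 | 1 | 1
1 | 0 | 0 | 0
1 | 1 | 1 | 1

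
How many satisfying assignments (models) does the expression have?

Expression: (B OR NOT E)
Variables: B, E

Satisfying assignments: (0,0), (1,0), (1,1)
Count: 3 out of 4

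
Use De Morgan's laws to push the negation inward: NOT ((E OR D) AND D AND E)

NOT (E OR D) OR NOT D OR NOT E
De Morgan's: NOT(AND of terms) = OR of negations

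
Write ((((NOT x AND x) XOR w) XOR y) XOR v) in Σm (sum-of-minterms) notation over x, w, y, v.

Σm(1, 2, 4, 7, 9, 10, 12, 15) = (NOT x AND NOT w AND NOT y AND v) OR (NOT x AND NOT w AND y AND NOT v) OR (NOT x AND w AND NOT y AND NOT v) OR (NOT x AND w AND y AND v) OR (x AND NOT w AND NOT y AND v) OR (x AND NOT w AND y AND NOT v) OR (x AND w AND NOT y AND NOT v) OR (x AND w AND y AND v)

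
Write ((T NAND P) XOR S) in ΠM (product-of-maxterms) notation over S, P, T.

ΠM(3, 4, 5, 6) = (S OR NOT P OR NOT T) AND (NOT S OR P OR T) AND (NOT S OR P OR NOT T) AND (NOT S OR NOT P OR T)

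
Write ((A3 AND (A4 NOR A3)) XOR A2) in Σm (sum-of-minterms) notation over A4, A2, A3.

Σm(2, 3, 6, 7) = (NOT A4 AND A2 AND NOT A3) OR (NOT A4 AND A2 AND A3) OR (A4 AND A2 AND NOT A3) OR (A4 AND A2 AND A3)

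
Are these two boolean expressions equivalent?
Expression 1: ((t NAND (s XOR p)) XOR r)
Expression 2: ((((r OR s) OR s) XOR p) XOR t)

No. Counterexample: with p=0, t=0, r=0, s=0, Expression 1 = 1 but Expression 2 = 0.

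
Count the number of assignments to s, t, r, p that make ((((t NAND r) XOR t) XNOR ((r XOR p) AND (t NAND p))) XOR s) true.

Satisfying assignments: (0,0,0,1), (0,0,1,0), (0,1,0,0), (0,1,0,1), (0,1,1,0), (1,0,0,0), (1,0,1,1), (1,1,1,1)
Count: 8 out of 16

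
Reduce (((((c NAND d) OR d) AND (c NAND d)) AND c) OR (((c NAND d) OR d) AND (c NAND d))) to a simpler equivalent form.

By absorption (E OR (E AND v) = E) then absorption (E AND (E OR v) = E):
= (c NAND d)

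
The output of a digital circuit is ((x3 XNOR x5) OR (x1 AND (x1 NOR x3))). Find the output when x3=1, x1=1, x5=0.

Substituting: ((1 XNOR 0) OR (1 AND (1 NOR 1)))
= 0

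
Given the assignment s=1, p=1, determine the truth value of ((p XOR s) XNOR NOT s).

Substituting: ((1 XOR 1) XNOR NOT 1)
= 1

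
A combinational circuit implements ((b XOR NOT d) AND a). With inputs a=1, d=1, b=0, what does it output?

Substituting: ((0 XOR NOT 1) AND 1)
= 0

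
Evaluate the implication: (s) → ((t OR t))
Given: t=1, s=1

Antecedent (s) = 1; consequent ((t OR t)) = 1.
1 → 1 = 1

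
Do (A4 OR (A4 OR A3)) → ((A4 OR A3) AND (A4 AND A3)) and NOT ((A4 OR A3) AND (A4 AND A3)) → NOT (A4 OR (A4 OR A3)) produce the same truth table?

Yes, Contrapositive is always equivalent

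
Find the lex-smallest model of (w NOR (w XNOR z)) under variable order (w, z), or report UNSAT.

w=0, z=1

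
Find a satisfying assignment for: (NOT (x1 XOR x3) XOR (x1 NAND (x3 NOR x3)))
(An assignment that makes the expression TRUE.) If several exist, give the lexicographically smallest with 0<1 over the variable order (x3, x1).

x3=1, x1=0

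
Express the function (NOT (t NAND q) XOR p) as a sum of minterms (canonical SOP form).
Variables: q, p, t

Σm(2, 3, 5, 6) = (NOT q AND p AND NOT t) OR (NOT q AND p AND t) OR (q AND NOT p AND t) OR (q AND p AND NOT t)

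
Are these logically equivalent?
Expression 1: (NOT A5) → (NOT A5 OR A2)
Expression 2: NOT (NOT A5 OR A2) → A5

Yes, Contrapositive is always equivalent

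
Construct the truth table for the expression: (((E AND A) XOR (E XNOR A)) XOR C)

A | C | E | Output
------------------
0 | 0 | 0 | 1
0 | 0 | 1 | 0
0 | 1 | 0 | 0
0 | 1 | 1 | 1
1 | 0 | 0 | 0
1 | 0 | 1 | 0
1 | 1 | 0 | 1
1 | 1 | 1 | 1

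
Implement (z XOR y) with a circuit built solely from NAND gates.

((z NAND (z NAND y)) NAND (y NAND (z NAND y)))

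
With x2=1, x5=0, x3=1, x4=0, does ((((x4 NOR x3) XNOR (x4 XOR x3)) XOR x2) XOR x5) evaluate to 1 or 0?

Substituting: ((((0 NOR 1) XNOR (0 XOR 1)) XOR 1) XOR 0)
= 1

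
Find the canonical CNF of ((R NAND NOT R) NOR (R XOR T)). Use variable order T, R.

(T OR R) AND (T OR NOT R) AND (NOT T OR R) AND (NOT T OR NOT R)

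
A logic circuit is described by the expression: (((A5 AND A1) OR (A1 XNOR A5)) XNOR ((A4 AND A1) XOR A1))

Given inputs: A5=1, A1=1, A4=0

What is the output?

Substituting: (((1 AND 1) OR (1 XNOR 1)) XNOR ((0 AND 1) XOR 1))
= 1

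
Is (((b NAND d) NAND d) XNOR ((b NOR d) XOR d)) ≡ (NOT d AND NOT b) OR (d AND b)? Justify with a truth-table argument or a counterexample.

Yes, they are equivalent — the two output columns agree on all 4 assignments:
d | b | Expression 1 | Expression 2
-----------------------------------
0 | 0 | 1 | 1
0 | 1 | 0 | 0
1 | 0 | 0 | 0
1 | 1 | 1 | 1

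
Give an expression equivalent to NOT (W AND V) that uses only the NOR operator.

(((W NOR W) NOR (V NOR V)) NOR ((W NOR W) NOR (V NOR V)))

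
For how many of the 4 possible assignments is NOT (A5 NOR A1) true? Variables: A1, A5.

Satisfying assignments: (0,1), (1,0), (1,1)
Count: 3 out of 4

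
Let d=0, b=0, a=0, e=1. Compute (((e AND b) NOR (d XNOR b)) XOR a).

Substituting: (((1 AND 0) NOR (0 XNOR 0)) XOR 0)
= 0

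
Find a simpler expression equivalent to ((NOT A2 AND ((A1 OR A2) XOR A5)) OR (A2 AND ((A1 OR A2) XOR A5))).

By distribution ((E AND v) OR (E AND NOT v) = E):
= ((A1 OR A2) XOR A5)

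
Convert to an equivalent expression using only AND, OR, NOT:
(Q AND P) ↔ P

((Q AND P) AND P) OR (NOT (Q AND P) AND NOT P)
(Biconditional = both true or both false)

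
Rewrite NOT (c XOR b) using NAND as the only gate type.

(((c NAND (c NAND b)) NAND (b NAND (c NAND b))) NAND ((c NAND (c NAND b)) NAND (b NAND (c NAND b))))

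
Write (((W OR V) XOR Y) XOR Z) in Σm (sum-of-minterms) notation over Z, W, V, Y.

Σm(1, 2, 4, 6, 8, 11, 13, 15) = (NOT Z AND NOT W AND NOT V AND Y) OR (NOT Z AND NOT W AND V AND NOT Y) OR (NOT Z AND W AND NOT V AND NOT Y) OR (NOT Z AND W AND V AND NOT Y) OR (Z AND NOT W AND NOT V AND NOT Y) OR (Z AND NOT W AND V AND Y) OR (Z AND W AND NOT V AND Y) OR (Z AND W AND V AND Y)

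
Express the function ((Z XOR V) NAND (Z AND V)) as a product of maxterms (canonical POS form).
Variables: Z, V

ΠM() = TRUE (no maxterms)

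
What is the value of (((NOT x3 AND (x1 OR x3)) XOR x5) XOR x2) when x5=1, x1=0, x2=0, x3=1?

Substituting: (((NOT 1 AND (0 OR 1)) XOR 1) XOR 0)
= 1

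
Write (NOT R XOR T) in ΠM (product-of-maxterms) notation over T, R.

ΠM(1, 2) = (T OR NOT R) AND (NOT T OR R)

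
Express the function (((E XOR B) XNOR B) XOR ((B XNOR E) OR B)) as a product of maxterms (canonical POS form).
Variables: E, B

ΠM(0, 1, 2) = (E OR B) AND (E OR NOT B) AND (NOT E OR B)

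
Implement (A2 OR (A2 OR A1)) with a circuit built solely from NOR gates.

((A2 NOR ((A2 NOR A1) NOR (A2 NOR A1))) NOR (A2 NOR ((A2 NOR A1) NOR (A2 NOR A1))))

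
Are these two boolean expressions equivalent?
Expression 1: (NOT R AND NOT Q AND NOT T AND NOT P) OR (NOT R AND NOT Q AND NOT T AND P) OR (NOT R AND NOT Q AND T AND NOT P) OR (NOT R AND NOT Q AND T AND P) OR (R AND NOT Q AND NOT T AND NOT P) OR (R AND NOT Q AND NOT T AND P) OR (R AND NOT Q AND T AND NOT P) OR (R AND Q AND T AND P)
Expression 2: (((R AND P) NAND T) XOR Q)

Yes, they are equivalent — the two output columns agree on all 16 assignments:
R | Q | T | P | Expression 1 | Expression 2
-------------------------------------------
0 | 0 | 0 | 0 | 1 | 1
0 | 0 | 0 | 1 | 1 | 1
0 | 0 | 1 | 0 | 1 | 1
0 | 0 | 1 | 1 | 1 | 1
0 | 1 | 0 | 0 | 0 | 0
0 | 1 | 0 | 1 | 0 | 0
0 | 1 | 1 | 0 | 0 | 0
0 | 1 | 1 | 1 | 0 | 0
1 | 0 | 0 | 0 | 1 | 1
1 | 0 | 0 | 1 | 1 | 1
1 | 0 | 1 | 0 | 1 | 1
1 | 0 | 1 | 1 | 0 | 0
1 | 1 | 0 | 0 | 0 | 0
1 | 1 | 0 | 1 | 0 | 0
1 | 1 | 1 | 0 | 0 | 0
1 | 1 | 1 | 1 | 1 | 1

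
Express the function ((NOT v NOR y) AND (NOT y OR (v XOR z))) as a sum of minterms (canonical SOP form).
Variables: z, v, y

Σm(2, 6) = (NOT z AND v AND NOT y) OR (z AND v AND NOT y)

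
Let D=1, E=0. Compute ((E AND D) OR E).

Substituting: ((0 AND 1) OR 0)
= 0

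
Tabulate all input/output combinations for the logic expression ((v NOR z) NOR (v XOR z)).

v | z | Output
--------------
0 | 0 | 0
0 | 1 | 0
1 | 0 | 0
1 | 1 | 1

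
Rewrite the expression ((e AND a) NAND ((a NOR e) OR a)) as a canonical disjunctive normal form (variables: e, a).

(NOT e AND NOT a) OR (NOT e AND a) OR (e AND NOT a)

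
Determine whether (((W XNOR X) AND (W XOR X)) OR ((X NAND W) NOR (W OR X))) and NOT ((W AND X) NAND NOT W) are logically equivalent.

Yes, they are equivalent — the two output columns agree on all 4 assignments:
X | W | Expression 1 | Expression 2
-----------------------------------
0 | 0 | 0 | 0
0 | 1 | 0 | 0
1 | 0 | 0 | 0
1 | 1 | 0 | 0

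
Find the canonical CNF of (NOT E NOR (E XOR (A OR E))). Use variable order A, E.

(A OR E) AND (NOT A OR E)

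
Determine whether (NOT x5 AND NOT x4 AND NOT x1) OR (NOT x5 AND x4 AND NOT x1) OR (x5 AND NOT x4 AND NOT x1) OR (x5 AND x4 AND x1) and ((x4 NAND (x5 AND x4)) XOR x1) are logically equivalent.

Yes, they are equivalent — the two output columns agree on all 8 assignments:
x5 | x4 | x1 | Expression 1 | Expression 2
------------------------------------------
0 | 0 | 0 | 1 | 1
0 | 0 | 1 | 0 | 0
0 | 1 | 0 | 1 | 1
0 | 1 | 1 | 0 | 0
1 | 0 | 0 | 1 | 1
1 | 0 | 1 | 0 | 0
1 | 1 | 0 | 0 | 0
1 | 1 | 1 | 1 | 1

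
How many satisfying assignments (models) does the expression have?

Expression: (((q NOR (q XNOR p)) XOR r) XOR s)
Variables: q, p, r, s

Satisfying assignments: (0,0,0,1), (0,0,1,0), (0,1,0,0), (0,1,1,1), (1,0,0,1), (1,0,1,0), (1,1,0,1), (1,1,1,0)
Count: 8 out of 16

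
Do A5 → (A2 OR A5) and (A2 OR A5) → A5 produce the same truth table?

No, Converse is not equivalent to original (counterexample: A2=1, A5=0)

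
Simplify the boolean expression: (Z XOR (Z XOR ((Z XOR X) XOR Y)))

By XOR self-cancellation ((E XOR v) XOR v = E):
= ((Z XOR X) XOR Y)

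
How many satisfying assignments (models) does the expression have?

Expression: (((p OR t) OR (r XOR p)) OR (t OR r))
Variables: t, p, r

Satisfying assignments: (0,0,1), (0,1,0), (0,1,1), (1,0,0), (1,0,1), (1,1,0), (1,1,1)
Count: 7 out of 8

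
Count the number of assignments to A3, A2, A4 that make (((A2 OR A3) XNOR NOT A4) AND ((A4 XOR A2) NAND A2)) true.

Satisfying assignments: (0,0,1), (1,0,0)
Count: 2 out of 8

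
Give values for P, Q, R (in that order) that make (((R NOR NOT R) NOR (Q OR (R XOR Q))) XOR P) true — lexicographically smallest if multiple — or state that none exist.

P=0, Q=0, R=0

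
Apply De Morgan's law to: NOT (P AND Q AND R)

NOT P OR NOT Q OR NOT R
De Morgan's: NOT(AND of terms) = OR of negations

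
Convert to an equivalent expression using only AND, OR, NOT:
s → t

NOT s OR t
(Implication elimination: A → B = NOT A OR B)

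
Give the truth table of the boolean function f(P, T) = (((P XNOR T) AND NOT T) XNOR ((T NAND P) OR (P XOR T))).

P | T | Output
--------------
0 | 0 | 1
0 | 1 | 0
1 | 0 | 0
1 | 1 | 1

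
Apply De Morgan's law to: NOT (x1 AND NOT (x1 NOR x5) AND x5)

NOT x1 OR (x1 NOR x5) OR NOT x5
De Morgan's: NOT(AND of terms) = OR of negations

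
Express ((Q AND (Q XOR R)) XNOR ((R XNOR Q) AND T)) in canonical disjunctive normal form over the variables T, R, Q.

(NOT T AND NOT R AND NOT Q) OR (NOT T AND R AND NOT Q) OR (NOT T AND R AND Q) OR (T AND R AND NOT Q)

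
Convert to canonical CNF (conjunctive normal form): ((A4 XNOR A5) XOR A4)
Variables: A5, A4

(NOT A5 OR A4) AND (NOT A5 OR NOT A4)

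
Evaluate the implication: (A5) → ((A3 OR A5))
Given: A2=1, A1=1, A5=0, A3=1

Antecedent (A5) = 0; consequent ((A3 OR A5)) = 1.
0 → 1 = 1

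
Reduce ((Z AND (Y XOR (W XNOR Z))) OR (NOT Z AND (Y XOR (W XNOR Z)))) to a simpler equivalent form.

By distribution ((E AND v) OR (E AND NOT v) = E):
= (Y XOR (W XNOR Z))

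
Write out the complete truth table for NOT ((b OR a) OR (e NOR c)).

c | b | a | e | Output
----------------------
0 | 0 | 0 | 0 | 0
0 | 0 | 0 | 1 | 1
0 | 0 | 1 | 0 | 0
0 | 0 | 1 | 1 | 0
0 | 1 | 0 | 0 | 0
0 | 1 | 0 | 1 | 0
0 | 1 | 1 | 0 | 0
0 | 1 | 1 | 1 | 0
1 | 0 | 0 | 0 | 1
1 | 0 | 0 | 1 | 1
1 | 0 | 1 | 0 | 0
1 | 0 | 1 | 1 | 0
1 | 1 | 0 | 0 | 0
1 | 1 | 0 | 1 | 0
1 | 1 | 1 | 0 | 0
1 | 1 | 1 | 1 | 0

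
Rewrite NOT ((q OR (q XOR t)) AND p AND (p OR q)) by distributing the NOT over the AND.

NOT (q OR (q XOR t)) OR NOT p OR NOT (p OR q)
De Morgan's: NOT(AND of terms) = OR of negations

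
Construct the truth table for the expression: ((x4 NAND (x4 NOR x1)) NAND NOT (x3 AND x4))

x1 | x3 | x4 | Output
---------------------
0 | 0 | 0 | 0
0 | 0 | 1 | 0
0 | 1 | 0 | 0
0 | 1 | 1 | 1
1 | 0 | 0 | 0
1 | 0 | 1 | 0
1 | 1 | 0 | 0
1 | 1 | 1 | 1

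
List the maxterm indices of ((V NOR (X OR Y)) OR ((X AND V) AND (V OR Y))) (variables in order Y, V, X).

ΠM(1, 2, 4, 5, 6) = (Y OR V OR NOT X) AND (Y OR NOT V OR X) AND (NOT Y OR V OR X) AND (NOT Y OR V OR NOT X) AND (NOT Y OR NOT V OR X)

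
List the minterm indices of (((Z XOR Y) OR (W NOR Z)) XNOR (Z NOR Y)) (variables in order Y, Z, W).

Σm(0, 6, 7) = (NOT Y AND NOT Z AND NOT W) OR (Y AND Z AND NOT W) OR (Y AND Z AND W)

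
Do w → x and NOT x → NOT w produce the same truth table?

Yes, Contrapositive is always equivalent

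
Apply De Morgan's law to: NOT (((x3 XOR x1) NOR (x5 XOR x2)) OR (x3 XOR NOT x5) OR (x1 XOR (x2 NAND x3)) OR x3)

NOT ((x3 XOR x1) NOR (x5 XOR x2)) AND NOT (x3 XOR NOT x5) AND NOT (x1 XOR (x2 NAND x3)) AND NOT x3
De Morgan's: NOT(OR of terms) = AND of negations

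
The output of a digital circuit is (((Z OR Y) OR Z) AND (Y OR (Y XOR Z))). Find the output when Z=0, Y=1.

Substituting: (((0 OR 1) OR 0) AND (1 OR (1 XOR 0)))
= 1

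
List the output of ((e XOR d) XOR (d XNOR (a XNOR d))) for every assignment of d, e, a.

d | e | a | Output
------------------
0 | 0 | 0 | 0
0 | 0 | 1 | 1
0 | 1 | 0 | 1
0 | 1 | 1 | 0
1 | 0 | 0 | 1
1 | 0 | 1 | 0
1 | 1 | 0 | 0
1 | 1 | 1 | 1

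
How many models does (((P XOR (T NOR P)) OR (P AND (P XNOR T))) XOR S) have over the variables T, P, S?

Satisfying assignments: (0,0,0), (0,1,0), (1,0,1), (1,1,0)
Count: 4 out of 8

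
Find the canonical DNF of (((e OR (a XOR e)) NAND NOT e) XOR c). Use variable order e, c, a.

(NOT e AND NOT c AND NOT a) OR (NOT e AND c AND a) OR (e AND NOT c AND NOT a) OR (e AND NOT c AND a)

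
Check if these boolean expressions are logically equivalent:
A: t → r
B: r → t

No, Converse is not equivalent to original (counterexample: r=0, s=0, t=1)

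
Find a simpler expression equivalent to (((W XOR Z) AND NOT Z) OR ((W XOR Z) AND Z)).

By distribution ((E AND v) OR (E AND NOT v) = E):
= (W XOR Z)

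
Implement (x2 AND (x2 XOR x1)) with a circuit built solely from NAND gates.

((x2 NAND ((x2 NAND (x2 NAND x1)) NAND (x1 NAND (x2 NAND x1)))) NAND (x2 NAND ((x2 NAND (x2 NAND x1)) NAND (x1 NAND (x2 NAND x1)))))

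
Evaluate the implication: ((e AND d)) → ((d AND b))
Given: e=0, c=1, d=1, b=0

Antecedent ((e AND d)) = 0; consequent ((d AND b)) = 0.
0 → 0 = 1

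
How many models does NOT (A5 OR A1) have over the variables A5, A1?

Satisfying assignments: (0,0)
Count: 1 out of 4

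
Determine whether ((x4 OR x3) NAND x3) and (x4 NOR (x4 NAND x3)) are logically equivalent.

No. Counterexample: with x3=0, x4=0, Expression 1 = 1 but Expression 2 = 0.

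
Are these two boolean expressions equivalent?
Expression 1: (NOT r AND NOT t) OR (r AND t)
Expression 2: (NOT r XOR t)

Yes, they are equivalent — the two output columns agree on all 4 assignments:
r | t | Expression 1 | Expression 2
-----------------------------------
0 | 0 | 1 | 1
0 | 1 | 0 | 0
1 | 0 | 0 | 0
1 | 1 | 1 | 1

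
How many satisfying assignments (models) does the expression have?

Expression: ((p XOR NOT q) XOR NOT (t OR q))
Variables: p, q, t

Satisfying assignments: (0,0,1), (1,0,0), (1,1,0), (1,1,1)
Count: 4 out of 8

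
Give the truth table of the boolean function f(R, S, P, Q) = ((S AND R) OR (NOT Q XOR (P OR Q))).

R | S | P | Q | Output
----------------------
0 | 0 | 0 | 0 | 1
0 | 0 | 0 | 1 | 1
0 | 0 | 1 | 0 | 0
0 | 0 | 1 | 1 | 1
0 | 1 | 0 | 0 | 1
0 | 1 | 0 | 1 | 1
0 | 1 | 1 | 0 | 0
0 | 1 | 1 | 1 | 1
1 | 0 | 0 | 0 | 1
1 | 0 | 0 | 1 | 1
1 | 0 | 1 | 0 | 0
1 | 0 | 1 | 1 | 1
1 | 1 | 0 | 0 | 1
1 | 1 | 0 | 1 | 1
1 | 1 | 1 | 0 | 1
1 | 1 | 1 | 1 | 1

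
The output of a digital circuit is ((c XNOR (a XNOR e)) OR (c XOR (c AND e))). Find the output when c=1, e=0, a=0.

Substituting: ((1 XNOR (0 XNOR 0)) OR (1 XOR (1 AND 0)))
= 1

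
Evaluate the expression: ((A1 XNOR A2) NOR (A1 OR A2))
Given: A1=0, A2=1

Substituting: ((0 XNOR 1) NOR (0 OR 1))
= 0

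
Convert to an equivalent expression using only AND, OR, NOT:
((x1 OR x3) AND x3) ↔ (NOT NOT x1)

(((x1 OR x3) AND x3) AND (NOT NOT x1)) OR (NOT ((x1 OR x3) AND x3) AND NOT x1)
(Biconditional = both true or both false)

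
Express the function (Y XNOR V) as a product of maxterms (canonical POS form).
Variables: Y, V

ΠM(1, 2) = (Y OR NOT V) AND (NOT Y OR V)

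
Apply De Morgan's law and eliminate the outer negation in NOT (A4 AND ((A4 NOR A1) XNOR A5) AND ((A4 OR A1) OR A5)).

NOT A4 OR NOT ((A4 NOR A1) XNOR A5) OR NOT ((A4 OR A1) OR A5)
De Morgan's: NOT(AND of terms) = OR of negations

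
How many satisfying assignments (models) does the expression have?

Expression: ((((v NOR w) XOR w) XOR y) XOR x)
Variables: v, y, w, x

Satisfying assignments: (0,0,0,0), (0,0,1,0), (0,1,0,1), (0,1,1,1), (1,0,0,1), (1,0,1,0), (1,1,0,0), (1,1,1,1)
Count: 8 out of 16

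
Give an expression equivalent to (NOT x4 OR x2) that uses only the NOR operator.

(((x4 NOR x4) NOR x2) NOR ((x4 NOR x4) NOR x2))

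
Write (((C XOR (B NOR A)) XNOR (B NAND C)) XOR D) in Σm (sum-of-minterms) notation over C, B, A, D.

Σm(0, 3, 5, 7, 9, 10, 13, 15) = (NOT C AND NOT B AND NOT A AND NOT D) OR (NOT C AND NOT B AND A AND D) OR (NOT C AND B AND NOT A AND D) OR (NOT C AND B AND A AND D) OR (C AND NOT B AND NOT A AND D) OR (C AND NOT B AND A AND NOT D) OR (C AND B AND NOT A AND D) OR (C AND B AND A AND D)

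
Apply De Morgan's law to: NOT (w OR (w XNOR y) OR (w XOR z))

NOT w AND NOT (w XNOR y) AND NOT (w XOR z)
De Morgan's: NOT(OR of terms) = AND of negations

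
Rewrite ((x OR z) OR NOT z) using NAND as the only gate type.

((((x NAND x) NAND (z NAND z)) NAND ((x NAND x) NAND (z NAND z))) NAND ((z NAND z) NAND (z NAND z)))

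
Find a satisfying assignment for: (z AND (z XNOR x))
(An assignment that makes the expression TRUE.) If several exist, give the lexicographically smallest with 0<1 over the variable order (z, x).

z=1, x=1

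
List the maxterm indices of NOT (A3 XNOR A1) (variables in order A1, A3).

ΠM(0, 3) = (A1 OR A3) AND (NOT A1 OR NOT A3)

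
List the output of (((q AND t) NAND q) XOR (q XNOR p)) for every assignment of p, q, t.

p | q | t | Output
------------------
0 | 0 | 0 | 0
0 | 0 | 1 | 0
0 | 1 | 0 | 1
0 | 1 | 1 | 0
1 | 0 | 0 | 1
1 | 0 | 1 | 1
1 | 1 | 0 | 0
1 | 1 | 1 | 1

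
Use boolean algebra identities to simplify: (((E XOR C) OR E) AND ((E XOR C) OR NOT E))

By distribution ((E OR v) AND (E OR NOT v) = E):
= (E XOR C)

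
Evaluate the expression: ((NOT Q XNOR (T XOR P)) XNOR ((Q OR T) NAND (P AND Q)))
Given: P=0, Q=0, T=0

Substituting: ((NOT 0 XNOR (0 XOR 0)) XNOR ((0 OR 0) NAND (0 AND 0)))
= 0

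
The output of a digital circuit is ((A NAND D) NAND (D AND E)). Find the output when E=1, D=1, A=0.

Substituting: ((0 NAND 1) NAND (1 AND 1))
= 0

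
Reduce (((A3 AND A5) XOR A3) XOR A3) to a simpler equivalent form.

By XOR self-cancellation ((E XOR v) XOR v = E):
= (A3 AND A5)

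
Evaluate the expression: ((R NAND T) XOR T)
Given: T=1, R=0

Substituting: ((0 NAND 1) XOR 1)
= 0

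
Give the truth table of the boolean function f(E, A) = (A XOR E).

E | A | Output
--------------
0 | 0 | 0
0 | 1 | 1
1 | 0 | 1
1 | 1 | 0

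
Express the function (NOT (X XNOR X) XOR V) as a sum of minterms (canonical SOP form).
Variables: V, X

Σm(2, 3) = (V AND NOT X) OR (V AND X)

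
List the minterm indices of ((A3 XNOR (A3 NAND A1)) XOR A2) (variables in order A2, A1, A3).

Σm(1, 4, 6, 7) = (NOT A2 AND NOT A1 AND A3) OR (A2 AND NOT A1 AND NOT A3) OR (A2 AND A1 AND NOT A3) OR (A2 AND A1 AND A3)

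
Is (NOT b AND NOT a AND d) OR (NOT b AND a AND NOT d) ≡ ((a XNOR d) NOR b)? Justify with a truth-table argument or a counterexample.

Yes, they are equivalent — the two output columns agree on all 8 assignments:
b | a | d | Expression 1 | Expression 2
---------------------------------------
0 | 0 | 0 | 0 | 0
0 | 0 | 1 | 1 | 1
0 | 1 | 0 | 1 | 1
0 | 1 | 1 | 0 | 0
1 | 0 | 0 | 0 | 0
1 | 0 | 1 | 0 | 0
1 | 1 | 0 | 0 | 0
1 | 1 | 1 | 0 | 0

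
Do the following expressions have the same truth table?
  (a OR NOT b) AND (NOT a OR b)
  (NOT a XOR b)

Yes, they are equivalent — the two output columns agree on all 4 assignments:
a | b | Expression 1 | Expression 2
-----------------------------------
0 | 0 | 1 | 1
0 | 1 | 0 | 0
1 | 0 | 0 | 0
1 | 1 | 1 | 1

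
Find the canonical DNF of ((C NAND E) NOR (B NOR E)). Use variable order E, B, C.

(E AND NOT B AND C) OR (E AND B AND C)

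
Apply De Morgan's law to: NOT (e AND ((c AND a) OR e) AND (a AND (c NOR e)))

NOT e OR NOT ((c AND a) OR e) OR NOT (a AND (c NOR e))
De Morgan's: NOT(AND of terms) = OR of negations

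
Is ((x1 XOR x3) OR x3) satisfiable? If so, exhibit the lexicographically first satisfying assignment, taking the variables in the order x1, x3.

x1=0, x3=1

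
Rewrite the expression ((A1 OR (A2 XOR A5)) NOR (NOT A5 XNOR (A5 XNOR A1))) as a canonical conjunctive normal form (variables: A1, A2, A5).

(A1 OR A2 OR A5) AND (A1 OR A2 OR NOT A5) AND (A1 OR NOT A2 OR A5) AND (A1 OR NOT A2 OR NOT A5) AND (NOT A1 OR A2 OR A5) AND (NOT A1 OR A2 OR NOT A5) AND (NOT A1 OR NOT A2 OR A5) AND (NOT A1 OR NOT A2 OR NOT A5)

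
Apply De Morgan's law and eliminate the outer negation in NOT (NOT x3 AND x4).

x3 OR NOT x4
De Morgan's: NOT(AND of terms) = OR of negations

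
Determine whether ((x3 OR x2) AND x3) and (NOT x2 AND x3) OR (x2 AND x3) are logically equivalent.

Yes, they are equivalent — the two output columns agree on all 4 assignments:
x2 | x3 | Expression 1 | Expression 2
-------------------------------------
0 | 0 | 0 | 0
0 | 1 | 1 | 1
1 | 0 | 0 | 0
1 | 1 | 1 | 1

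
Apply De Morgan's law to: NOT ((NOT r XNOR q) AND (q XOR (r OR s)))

NOT (NOT r XNOR q) OR NOT (q XOR (r OR s))
De Morgan's: NOT(AND of terms) = OR of negations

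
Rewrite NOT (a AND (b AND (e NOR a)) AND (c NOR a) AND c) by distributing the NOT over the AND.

NOT a OR NOT (b AND (e NOR a)) OR NOT (c NOR a) OR NOT c
De Morgan's: NOT(AND of terms) = OR of negations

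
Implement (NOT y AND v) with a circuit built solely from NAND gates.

(((y NAND y) NAND v) NAND ((y NAND y) NAND v))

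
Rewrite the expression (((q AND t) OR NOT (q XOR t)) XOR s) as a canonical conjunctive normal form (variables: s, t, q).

(s OR t OR NOT q) AND (s OR NOT t OR q) AND (NOT s OR t OR q) AND (NOT s OR NOT t OR NOT q)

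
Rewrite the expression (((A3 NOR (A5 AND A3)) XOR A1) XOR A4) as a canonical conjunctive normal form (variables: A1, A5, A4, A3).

(A1 OR A5 OR A4 OR NOT A3) AND (A1 OR A5 OR NOT A4 OR A3) AND (A1 OR NOT A5 OR A4 OR NOT A3) AND (A1 OR NOT A5 OR NOT A4 OR A3) AND (NOT A1 OR A5 OR A4 OR A3) AND (NOT A1 OR A5 OR NOT A4 OR NOT A3) AND (NOT A1 OR NOT A5 OR A4 OR A3) AND (NOT A1 OR NOT A5 OR NOT A4 OR NOT A3)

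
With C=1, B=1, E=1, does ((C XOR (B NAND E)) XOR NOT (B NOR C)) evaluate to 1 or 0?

Substituting: ((1 XOR (1 NAND 1)) XOR NOT (1 NOR 1))
= 0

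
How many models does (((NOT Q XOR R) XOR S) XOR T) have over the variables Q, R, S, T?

Satisfying assignments: (0,0,0,0), (0,0,1,1), (0,1,0,1), (0,1,1,0), (1,0,0,1), (1,0,1,0), (1,1,0,0), (1,1,1,1)
Count: 8 out of 16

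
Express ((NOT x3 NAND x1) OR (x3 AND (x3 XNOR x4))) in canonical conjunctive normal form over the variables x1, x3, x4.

(NOT x1 OR x3 OR x4) AND (NOT x1 OR x3 OR NOT x4)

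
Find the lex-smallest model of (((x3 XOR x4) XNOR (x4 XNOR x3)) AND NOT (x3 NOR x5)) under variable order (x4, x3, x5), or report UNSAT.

UNSATISFIABLE - no assignment makes this expression true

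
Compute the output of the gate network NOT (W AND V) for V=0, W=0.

Substituting: NOT (0 AND 0)
= 1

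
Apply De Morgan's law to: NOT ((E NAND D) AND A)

NOT (E NAND D) OR NOT A
De Morgan's: NOT(AND of terms) = OR of negations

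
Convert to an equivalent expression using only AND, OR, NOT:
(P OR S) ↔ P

((P OR S) AND P) OR (NOT (P OR S) AND NOT P)
(Biconditional = both true or both false)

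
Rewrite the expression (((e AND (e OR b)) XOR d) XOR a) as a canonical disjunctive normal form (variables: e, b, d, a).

(NOT e AND NOT b AND NOT d AND a) OR (NOT e AND NOT b AND d AND NOT a) OR (NOT e AND b AND NOT d AND a) OR (NOT e AND b AND d AND NOT a) OR (e AND NOT b AND NOT d AND NOT a) OR (e AND NOT b AND d AND a) OR (e AND b AND NOT d AND NOT a) OR (e AND b AND d AND a)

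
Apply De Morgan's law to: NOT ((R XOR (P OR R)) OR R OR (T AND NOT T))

NOT (R XOR (P OR R)) AND NOT R AND NOT (T AND NOT T)
De Morgan's: NOT(OR of terms) = AND of negations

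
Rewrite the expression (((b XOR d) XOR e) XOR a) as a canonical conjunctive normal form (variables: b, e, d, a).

(b OR e OR d OR a) AND (b OR e OR NOT d OR NOT a) AND (b OR NOT e OR d OR NOT a) AND (b OR NOT e OR NOT d OR a) AND (NOT b OR e OR d OR NOT a) AND (NOT b OR e OR NOT d OR a) AND (NOT b OR NOT e OR d OR a) AND (NOT b OR NOT e OR NOT d OR NOT a)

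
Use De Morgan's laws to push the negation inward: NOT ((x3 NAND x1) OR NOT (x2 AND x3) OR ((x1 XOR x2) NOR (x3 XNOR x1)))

NOT (x3 NAND x1) AND (x2 AND x3) AND NOT ((x1 XOR x2) NOR (x3 XNOR x1))
De Morgan's: NOT(OR of terms) = AND of negations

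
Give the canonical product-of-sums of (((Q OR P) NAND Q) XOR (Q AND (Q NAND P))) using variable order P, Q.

ΠM(3) = (NOT P OR NOT Q)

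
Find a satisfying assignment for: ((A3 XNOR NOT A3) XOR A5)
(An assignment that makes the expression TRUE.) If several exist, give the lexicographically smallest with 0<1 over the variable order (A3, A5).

A3=0, A5=1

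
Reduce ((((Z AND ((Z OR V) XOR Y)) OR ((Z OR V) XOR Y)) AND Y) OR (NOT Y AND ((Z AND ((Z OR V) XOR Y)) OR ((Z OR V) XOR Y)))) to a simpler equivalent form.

By distribution ((E AND v) OR (E AND NOT v) = E) then absorption (E OR (E AND v) = E):
= ((Z OR V) XOR Y)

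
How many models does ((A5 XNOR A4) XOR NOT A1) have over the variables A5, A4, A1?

Satisfying assignments: (0,0,1), (0,1,0), (1,0,0), (1,1,1)
Count: 4 out of 8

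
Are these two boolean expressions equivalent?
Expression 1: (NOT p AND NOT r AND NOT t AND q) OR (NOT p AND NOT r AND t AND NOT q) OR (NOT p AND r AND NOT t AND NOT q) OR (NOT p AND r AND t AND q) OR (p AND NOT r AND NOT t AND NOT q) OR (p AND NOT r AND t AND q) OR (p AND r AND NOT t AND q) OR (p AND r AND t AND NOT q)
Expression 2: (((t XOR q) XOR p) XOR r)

Yes, they are equivalent — the two output columns agree on all 16 assignments:
p | r | t | q | Expression 1 | Expression 2
-------------------------------------------
0 | 0 | 0 | 0 | 0 | 0
0 | 0 | 0 | 1 | 1 | 1
0 | 0 | 1 | 0 | 1 | 1
0 | 0 | 1 | 1 | 0 | 0
0 | 1 | 0 | 0 | 1 | 1
0 | 1 | 0 | 1 | 0 | 0
0 | 1 | 1 | 0 | 0 | 0
0 | 1 | 1 | 1 | 1 | 1
1 | 0 | 0 | 0 | 1 | 1
1 | 0 | 0 | 1 | 0 | 0
1 | 0 | 1 | 0 | 0 | 0
1 | 0 | 1 | 1 | 1 | 1
1 | 1 | 0 | 0 | 0 | 0
1 | 1 | 0 | 1 | 1 | 1
1 | 1 | 1 | 0 | 1 | 1
1 | 1 | 1 | 1 | 0 | 0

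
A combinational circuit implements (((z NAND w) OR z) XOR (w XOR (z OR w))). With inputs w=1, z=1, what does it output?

Substituting: (((1 NAND 1) OR 1) XOR (1 XOR (1 OR 1)))
= 1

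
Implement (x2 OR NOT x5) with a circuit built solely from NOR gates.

((x2 NOR (x5 NOR x5)) NOR (x2 NOR (x5 NOR x5)))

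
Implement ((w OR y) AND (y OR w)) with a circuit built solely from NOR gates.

((((w NOR y) NOR (w NOR y)) NOR ((w NOR y) NOR (w NOR y))) NOR (((y NOR w) NOR (y NOR w)) NOR ((y NOR w) NOR (y NOR w))))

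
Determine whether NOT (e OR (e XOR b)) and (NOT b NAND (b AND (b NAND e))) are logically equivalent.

No. Counterexample: with e=0, b=1, Expression 1 = 0 but Expression 2 = 1.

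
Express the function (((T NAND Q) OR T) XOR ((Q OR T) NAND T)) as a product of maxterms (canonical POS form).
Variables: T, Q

ΠM(0, 1) = (T OR Q) AND (T OR NOT Q)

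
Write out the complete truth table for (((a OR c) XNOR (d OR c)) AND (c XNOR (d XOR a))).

a | d | c | Output
------------------
0 | 0 | 0 | 1
0 | 0 | 1 | 0
0 | 1 | 0 | 0
0 | 1 | 1 | 1
1 | 0 | 0 | 0
1 | 0 | 1 | 1
1 | 1 | 0 | 1
1 | 1 | 1 | 0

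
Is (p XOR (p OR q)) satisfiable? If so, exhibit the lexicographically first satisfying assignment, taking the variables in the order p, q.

p=0, q=1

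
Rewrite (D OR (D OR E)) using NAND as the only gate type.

((D NAND D) NAND (((D NAND D) NAND (E NAND E)) NAND ((D NAND D) NAND (E NAND E))))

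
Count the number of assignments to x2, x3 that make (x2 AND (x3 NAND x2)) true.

Satisfying assignments: (1,0)
Count: 1 out of 4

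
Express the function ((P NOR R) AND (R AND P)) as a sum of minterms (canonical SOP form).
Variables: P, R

Σm() = FALSE (no minterms)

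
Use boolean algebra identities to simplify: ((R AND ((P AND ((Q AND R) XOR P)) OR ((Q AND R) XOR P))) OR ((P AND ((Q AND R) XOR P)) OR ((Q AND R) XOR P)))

By absorption (E OR (E AND v) = E) then absorption (E OR (E AND v) = E):
= ((Q AND R) XOR P)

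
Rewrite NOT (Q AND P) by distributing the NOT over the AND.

NOT Q OR NOT P
De Morgan's: NOT(AND of terms) = OR of negations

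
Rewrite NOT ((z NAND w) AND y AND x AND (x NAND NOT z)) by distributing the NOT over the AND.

NOT (z NAND w) OR NOT y OR NOT x OR NOT (x NAND NOT z)
De Morgan's: NOT(AND of terms) = OR of negations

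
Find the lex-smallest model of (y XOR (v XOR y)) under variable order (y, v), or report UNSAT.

y=0, v=1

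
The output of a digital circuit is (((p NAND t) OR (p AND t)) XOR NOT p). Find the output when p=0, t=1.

Substituting: (((0 NAND 1) OR (0 AND 1)) XOR NOT 0)
= 0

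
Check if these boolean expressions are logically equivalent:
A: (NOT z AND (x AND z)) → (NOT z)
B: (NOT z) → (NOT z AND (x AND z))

No, Converse is not equivalent to original (counterexample: x=0, z=0)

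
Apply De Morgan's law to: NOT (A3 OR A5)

NOT A3 AND NOT A5
De Morgan's: NOT(OR of terms) = AND of negations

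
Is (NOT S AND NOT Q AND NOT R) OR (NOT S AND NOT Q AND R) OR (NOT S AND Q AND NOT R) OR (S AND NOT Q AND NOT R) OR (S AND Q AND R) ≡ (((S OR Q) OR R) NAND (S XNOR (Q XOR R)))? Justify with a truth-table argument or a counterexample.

Yes, they are equivalent — the two output columns agree on all 8 assignments:
S | Q | R | Expression 1 | Expression 2
---------------------------------------
0 | 0 | 0 | 1 | 1
0 | 0 | 1 | 1 | 1
0 | 1 | 0 | 1 | 1
0 | 1 | 1 | 0 | 0
1 | 0 | 0 | 1 | 1
1 | 0 | 1 | 0 | 0
1 | 1 | 0 | 0 | 0
1 | 1 | 1 | 1 | 1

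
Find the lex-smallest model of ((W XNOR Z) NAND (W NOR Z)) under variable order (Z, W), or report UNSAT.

Z=0, W=1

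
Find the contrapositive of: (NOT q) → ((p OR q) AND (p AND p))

Contrapositive: NOT ((p OR q) AND (p AND p)) → q
Note: A statement and its contrapositive are logically equivalent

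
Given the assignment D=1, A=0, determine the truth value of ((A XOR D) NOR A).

Substituting: ((0 XOR 1) NOR 0)
= 0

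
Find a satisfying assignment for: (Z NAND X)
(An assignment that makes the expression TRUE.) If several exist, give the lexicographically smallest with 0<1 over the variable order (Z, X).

Z=0, X=0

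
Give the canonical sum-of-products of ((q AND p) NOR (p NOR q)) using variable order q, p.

Σm(1, 2) = (NOT q AND p) OR (q AND NOT p)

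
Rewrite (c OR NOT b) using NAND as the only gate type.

((c NAND c) NAND ((b NAND b) NAND (b NAND b)))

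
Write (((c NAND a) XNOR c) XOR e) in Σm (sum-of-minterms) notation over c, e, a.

Σm(2, 3, 4, 7) = (NOT c AND e AND NOT a) OR (NOT c AND e AND a) OR (c AND NOT e AND NOT a) OR (c AND e AND a)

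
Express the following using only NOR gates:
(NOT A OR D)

(((A NOR A) NOR D) NOR ((A NOR A) NOR D))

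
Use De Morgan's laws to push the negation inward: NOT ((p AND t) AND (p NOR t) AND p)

NOT (p AND t) OR NOT (p NOR t) OR NOT p
De Morgan's: NOT(AND of terms) = OR of negations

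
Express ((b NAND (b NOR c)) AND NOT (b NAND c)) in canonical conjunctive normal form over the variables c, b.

(c OR b) AND (c OR NOT b) AND (NOT c OR b)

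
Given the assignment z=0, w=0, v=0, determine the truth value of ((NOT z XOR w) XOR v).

Substituting: ((NOT 0 XOR 0) XOR 0)
= 1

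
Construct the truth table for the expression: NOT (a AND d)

d | a | Output
--------------
0 | 0 | 1
0 | 1 | 1
1 | 0 | 1
1 | 1 | 0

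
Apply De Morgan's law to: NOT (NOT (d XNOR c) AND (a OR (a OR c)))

(d XNOR c) OR NOT (a OR (a OR c))
De Morgan's: NOT(AND of terms) = OR of negations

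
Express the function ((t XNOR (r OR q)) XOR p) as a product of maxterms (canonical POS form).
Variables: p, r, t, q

ΠM(1, 2, 4, 5, 8, 11, 14, 15) = (p OR r OR t OR NOT q) AND (p OR r OR NOT t OR q) AND (p OR NOT r OR t OR q) AND (p OR NOT r OR t OR NOT q) AND (NOT p OR r OR t OR q) AND (NOT p OR r OR NOT t OR NOT q) AND (NOT p OR NOT r OR NOT t OR q) AND (NOT p OR NOT r OR NOT t OR NOT q)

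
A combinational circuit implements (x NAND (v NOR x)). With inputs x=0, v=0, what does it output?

Substituting: (0 NAND (0 NOR 0))
= 1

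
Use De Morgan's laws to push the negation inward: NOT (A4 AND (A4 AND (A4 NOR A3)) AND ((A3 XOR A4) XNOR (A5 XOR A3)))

NOT A4 OR NOT (A4 AND (A4 NOR A3)) OR NOT ((A3 XOR A4) XNOR (A5 XOR A3))
De Morgan's: NOT(AND of terms) = OR of negations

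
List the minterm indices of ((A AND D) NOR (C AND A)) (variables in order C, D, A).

Σm(0, 1, 2, 4, 6) = (NOT C AND NOT D AND NOT A) OR (NOT C AND NOT D AND A) OR (NOT C AND D AND NOT A) OR (C AND NOT D AND NOT A) OR (C AND D AND NOT A)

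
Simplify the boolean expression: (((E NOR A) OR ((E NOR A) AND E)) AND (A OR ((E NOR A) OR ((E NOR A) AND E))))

By absorption (E AND (E OR v) = E) then absorption (E OR (E AND v) = E):
= (E NOR A)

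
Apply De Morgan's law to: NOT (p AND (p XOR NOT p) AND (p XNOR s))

NOT p OR NOT (p XOR NOT p) OR NOT (p XNOR s)
De Morgan's: NOT(AND of terms) = OR of negations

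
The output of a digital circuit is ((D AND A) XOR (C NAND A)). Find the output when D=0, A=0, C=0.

Substituting: ((0 AND 0) XOR (0 NAND 0))
= 1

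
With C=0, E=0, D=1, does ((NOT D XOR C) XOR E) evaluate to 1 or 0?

Substituting: ((NOT 1 XOR 0) XOR 0)
= 0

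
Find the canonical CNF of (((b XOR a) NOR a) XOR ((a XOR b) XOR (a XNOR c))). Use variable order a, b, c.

(a OR b OR c) AND (a OR NOT b OR c) AND (NOT a OR b OR NOT c) AND (NOT a OR NOT b OR c)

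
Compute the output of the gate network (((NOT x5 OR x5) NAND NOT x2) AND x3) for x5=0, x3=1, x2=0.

Substituting: (((NOT 0 OR 0) NAND NOT 0) AND 1)
= 0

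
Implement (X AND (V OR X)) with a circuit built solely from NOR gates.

((X NOR X) NOR (((V NOR X) NOR (V NOR X)) NOR ((V NOR X) NOR (V NOR X))))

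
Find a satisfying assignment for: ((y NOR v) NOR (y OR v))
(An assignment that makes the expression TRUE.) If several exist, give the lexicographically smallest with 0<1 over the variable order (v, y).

UNSATISFIABLE - no assignment makes this expression true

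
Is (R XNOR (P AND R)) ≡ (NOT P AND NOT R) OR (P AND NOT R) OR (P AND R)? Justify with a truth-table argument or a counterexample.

Yes, they are equivalent — the two output columns agree on all 4 assignments:
P | R | Expression 1 | Expression 2
-----------------------------------
0 | 0 | 1 | 1
0 | 1 | 0 | 0
1 | 0 | 1 | 1
1 | 1 | 1 | 1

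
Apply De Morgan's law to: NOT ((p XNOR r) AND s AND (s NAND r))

NOT (p XNOR r) OR NOT s OR NOT (s NAND r)
De Morgan's: NOT(AND of terms) = OR of negations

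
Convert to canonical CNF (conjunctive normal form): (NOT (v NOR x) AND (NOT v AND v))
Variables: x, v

(x OR v) AND (x OR NOT v) AND (NOT x OR v) AND (NOT x OR NOT v)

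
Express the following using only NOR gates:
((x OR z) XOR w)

((((((x NOR z) NOR (x NOR z)) NOR w) NOR (((x NOR z) NOR (x NOR z)) NOR w)) NOR ((((x NOR z) NOR (x NOR z)) NOR w) NOR (((x NOR z) NOR (x NOR z)) NOR w))) NOR ((((((x NOR z) NOR (x NOR z)) NOR ((x NOR z) NOR (x NOR z))) NOR (w NOR w)) NOR ((((x NOR z) NOR (x NOR z)) NOR ((x NOR z) NOR (x NOR z))) NOR (w NOR w))) NOR (((((x NOR z) NOR (x NOR z)) NOR ((x NOR z) NOR (x NOR z))) NOR (w NOR w)) NOR ((((x NOR z) NOR (x NOR z)) NOR ((x NOR z) NOR (x NOR z))) NOR (w NOR w)))))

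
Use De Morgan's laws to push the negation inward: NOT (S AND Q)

NOT S OR NOT Q
De Morgan's: NOT(AND of terms) = OR of negations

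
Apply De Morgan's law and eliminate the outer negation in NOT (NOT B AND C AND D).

B OR NOT C OR NOT D
De Morgan's: NOT(AND of terms) = OR of negations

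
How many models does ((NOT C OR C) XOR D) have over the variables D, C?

Satisfying assignments: (0,0), (0,1)
Count: 2 out of 4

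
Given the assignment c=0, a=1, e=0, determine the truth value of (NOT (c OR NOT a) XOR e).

Substituting: (NOT (0 OR NOT 1) XOR 0)
= 1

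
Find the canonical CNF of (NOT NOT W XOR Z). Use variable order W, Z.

(W OR Z) AND (NOT W OR NOT Z)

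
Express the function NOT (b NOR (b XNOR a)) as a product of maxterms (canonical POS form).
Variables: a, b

ΠM(2) = (NOT a OR b)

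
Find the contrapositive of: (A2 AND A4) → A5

Contrapositive: NOT A5 → NOT (A2 AND A4)
Note: A statement and its contrapositive are logically equivalent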